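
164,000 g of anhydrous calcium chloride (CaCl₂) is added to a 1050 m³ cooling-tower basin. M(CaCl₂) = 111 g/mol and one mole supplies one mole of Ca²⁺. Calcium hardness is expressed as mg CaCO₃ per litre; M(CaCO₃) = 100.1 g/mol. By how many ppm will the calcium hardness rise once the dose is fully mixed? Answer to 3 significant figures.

141 ppm

Volume: 1050 m³ = 1,050,000 L.
Moles of Ca²⁺: 164,000 g ÷ 111 g/mol = 1477 mol.
As CaCO₃: 1477 mol × 100.1 g/mol = 147,900 g.
Rise: 147,900 g / 1,050,000 L × 1000 = 140.9 mg/L.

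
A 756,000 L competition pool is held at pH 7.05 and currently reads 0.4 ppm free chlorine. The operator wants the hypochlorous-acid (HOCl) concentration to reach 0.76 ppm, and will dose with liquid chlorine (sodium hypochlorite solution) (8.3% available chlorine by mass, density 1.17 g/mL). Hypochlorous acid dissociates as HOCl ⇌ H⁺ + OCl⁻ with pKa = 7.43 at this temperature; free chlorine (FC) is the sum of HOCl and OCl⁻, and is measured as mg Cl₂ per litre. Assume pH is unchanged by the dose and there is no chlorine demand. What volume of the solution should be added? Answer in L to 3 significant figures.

5.27 L

[OCl⁻]/[HOCl] = 10^(pH − pKa) = 10^(7.05 − 7.43) = 0.4169; fraction as HOCl = 1/(1 + 0.4169) = 0.7058.
Free chlorine required for 0.76 ppm HOCl: 0.76 / 0.7058 = 1.077 ppm.
FC to add: 1.077 − 0.4 = 0.6768 mg/L as Cl₂.
Cl₂ equivalent: 0.6768 mg/L × 756,000 L = 511.7 g.
Product at 8.3% available Cl: 511.7 / 0.083 = 6165 g.
Volume: 6165 g ÷ 1.17 g/mL = 5269 mL.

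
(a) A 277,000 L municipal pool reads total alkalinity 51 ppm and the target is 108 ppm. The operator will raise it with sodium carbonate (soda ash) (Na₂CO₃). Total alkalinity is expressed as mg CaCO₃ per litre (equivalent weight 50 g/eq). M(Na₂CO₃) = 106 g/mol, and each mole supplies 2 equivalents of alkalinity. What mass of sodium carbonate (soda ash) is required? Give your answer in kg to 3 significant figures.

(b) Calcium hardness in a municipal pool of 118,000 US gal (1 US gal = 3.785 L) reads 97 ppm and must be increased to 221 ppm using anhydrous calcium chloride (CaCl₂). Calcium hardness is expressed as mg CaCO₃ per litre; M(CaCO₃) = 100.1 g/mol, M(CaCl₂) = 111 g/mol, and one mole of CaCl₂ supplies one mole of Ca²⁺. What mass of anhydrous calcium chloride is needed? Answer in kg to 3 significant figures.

(a) Alkalinity to add: (108 − 51) = 57 mg/L as CaCO₃ × 277,000 L = 15,790 g as CaCO₃.
(a) Equivalents: 15,790 g ÷ 50 g/eq = 315.8 eq.
(a) Each mole of Na₂CO₃ supplies 2 eq, so 315.8 / 2 = 157.9 mol.
(a) Mass: 157.9 mol × 106 g/mol = 16,740 g.

(b) Volume: 118,000 US gal × 3.785 L/gal = 446,630 L.
(b) Hardness to add: (221 − 97) = 124 mg/L as CaCO₃ × 446,630 L = 55,380 g as CaCO₃.
(b) Moles of Ca²⁺ (1 mol Ca²⁺ ≡ 1 mol CaCO₃): 55,380 / 100.1 g/mol = 553.3 mol.
(b) Mass of CaCl₂: 553.3 × 111 = 61,410 g.

(a) 16.7 kg; (b) 61.4 kg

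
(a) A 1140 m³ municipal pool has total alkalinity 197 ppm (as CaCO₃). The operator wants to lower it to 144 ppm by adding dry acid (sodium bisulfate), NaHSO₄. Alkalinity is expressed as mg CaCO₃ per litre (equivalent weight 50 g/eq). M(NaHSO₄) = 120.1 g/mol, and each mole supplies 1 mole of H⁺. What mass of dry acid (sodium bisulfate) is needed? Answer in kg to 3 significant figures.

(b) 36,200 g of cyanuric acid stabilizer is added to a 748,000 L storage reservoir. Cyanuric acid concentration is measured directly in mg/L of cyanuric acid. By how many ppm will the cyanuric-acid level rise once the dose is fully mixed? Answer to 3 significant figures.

(a) Volume: 1140 m³ = 1,140,000 L.
(a) Alkalinity to neutralize: (197 − 144) = 53 mg/L as CaCO₃ × 1,140,000 L = 60,420 g as CaCO₃.
(a) Equivalents of H⁺ required: 60,420 ÷ 50 g/eq = 1208 eq = 1208 mol NaHSO₄.
(a) Mass of NaHSO₄: 1208 × 120.1 = 145,100 g.

(b) Rise: 36,200 g / 748,000 L × 1000 = 48.4 mg/L.

(a) 145 kg; (b) 48.4 ppm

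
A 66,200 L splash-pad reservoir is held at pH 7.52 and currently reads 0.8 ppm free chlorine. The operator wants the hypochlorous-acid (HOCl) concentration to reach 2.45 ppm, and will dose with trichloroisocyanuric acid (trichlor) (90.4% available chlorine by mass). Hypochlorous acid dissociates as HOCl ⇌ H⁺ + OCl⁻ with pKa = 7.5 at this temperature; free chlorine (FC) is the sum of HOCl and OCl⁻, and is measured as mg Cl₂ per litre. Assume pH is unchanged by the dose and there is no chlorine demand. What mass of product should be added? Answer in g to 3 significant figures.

309 g

[OCl⁻]/[HOCl] = 10^(pH − pKa) = 10^(7.52 − 7.5) = 1.047; fraction as HOCl = 1/(1 + 1.047) = 0.4885.
Free chlorine required for 2.45 ppm HOCl: 2.45 / 0.4885 = 5.015 ppm.
FC to add: 5.015 − 0.8 = 4.215 mg/L as Cl₂.
Cl₂ equivalent: 4.215 mg/L × 66,200 L = 279.1 g.
Product at 90.4% available Cl: 279.1 / 0.904 = 308.7 g.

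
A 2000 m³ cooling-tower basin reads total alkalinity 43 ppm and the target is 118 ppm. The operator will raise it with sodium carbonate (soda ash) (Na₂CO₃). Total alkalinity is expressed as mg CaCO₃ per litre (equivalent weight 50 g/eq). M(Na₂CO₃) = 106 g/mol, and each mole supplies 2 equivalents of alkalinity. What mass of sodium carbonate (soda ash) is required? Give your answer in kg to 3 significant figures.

Volume: 2000 m³ = 2,000,000 L.
Alkalinity to add: (118 − 43) = 75 mg/L as CaCO₃ × 2,000,000 L = 150,000 g as CaCO₃.
Equivalents: 150,000 g ÷ 50 g/eq = 3000 eq.
Each mole of Na₂CO₃ supplies 2 eq, so 3000 / 2 = 1500 mol.
Mass: 1500 mol × 106 g/mol = 159,000 g.

159 kg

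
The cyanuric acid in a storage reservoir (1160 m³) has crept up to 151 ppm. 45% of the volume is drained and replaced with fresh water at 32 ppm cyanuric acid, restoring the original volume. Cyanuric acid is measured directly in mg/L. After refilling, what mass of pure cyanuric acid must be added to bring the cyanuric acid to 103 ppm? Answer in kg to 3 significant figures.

Volume: 1160 m³ = 1,160,000 L.
After draining 45% and refilling: 151 × 0.55 + 32 × 0.45 = 97.45 ppm.
Deficit to target: 103 − 97.45 = 5.55 mg/L.
Mass: 5.55 mg/L × 1,160,000 L = 6438 g cyanuric acid.

6.44 kg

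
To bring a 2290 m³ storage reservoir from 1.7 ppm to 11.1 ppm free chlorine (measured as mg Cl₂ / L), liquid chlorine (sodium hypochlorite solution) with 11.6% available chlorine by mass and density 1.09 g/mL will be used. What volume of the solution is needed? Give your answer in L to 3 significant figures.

170 L

Volume: 2290 m³ = 2,290,000 L.
Chlorine deficit: 11.1 − 1.7 = 9.4 ppm = 9.4 mg/L as Cl₂.
Cl₂ equivalent needed: 9.4 mg/L × 2,290,000 L = 21,530,000 mg = 21,530 g.
Product at 11.6% available chlorine: 21,530 / 0.116 = 185,600 g.
Volume at density 1.09 g/mL: 185,600 g ÷ 1.09 g/mL = 170,200 mL.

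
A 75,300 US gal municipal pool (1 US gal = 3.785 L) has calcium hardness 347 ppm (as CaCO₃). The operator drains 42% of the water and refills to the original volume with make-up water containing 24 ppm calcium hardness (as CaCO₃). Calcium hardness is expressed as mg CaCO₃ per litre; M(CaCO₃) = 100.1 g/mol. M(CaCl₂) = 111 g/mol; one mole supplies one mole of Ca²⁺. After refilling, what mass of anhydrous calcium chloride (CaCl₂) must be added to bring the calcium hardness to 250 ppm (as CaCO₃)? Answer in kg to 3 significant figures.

12.2 kg

Volume: 75,300 US gal × 3.785 L/gal = 285,010 L.
After draining 42% and refilling: 347 × 0.58 + 24 × 0.42 = 211.34 ppm.
Deficit to target: 250 − 211.34 = 38.66 mg/L.
As CaCO₃: 38.66 mg/L × 285,010 L = 11,020 g; ÷ 100.1 = 110.1 mol Ca²⁺.
Mass: 110.1 × 111 = 12,220 g.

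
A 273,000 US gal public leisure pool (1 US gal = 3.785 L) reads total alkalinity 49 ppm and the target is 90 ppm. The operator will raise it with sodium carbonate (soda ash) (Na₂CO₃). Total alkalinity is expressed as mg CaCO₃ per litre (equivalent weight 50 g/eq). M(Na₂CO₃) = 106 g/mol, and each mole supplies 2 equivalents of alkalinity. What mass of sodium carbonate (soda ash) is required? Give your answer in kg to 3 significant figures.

44.9 kg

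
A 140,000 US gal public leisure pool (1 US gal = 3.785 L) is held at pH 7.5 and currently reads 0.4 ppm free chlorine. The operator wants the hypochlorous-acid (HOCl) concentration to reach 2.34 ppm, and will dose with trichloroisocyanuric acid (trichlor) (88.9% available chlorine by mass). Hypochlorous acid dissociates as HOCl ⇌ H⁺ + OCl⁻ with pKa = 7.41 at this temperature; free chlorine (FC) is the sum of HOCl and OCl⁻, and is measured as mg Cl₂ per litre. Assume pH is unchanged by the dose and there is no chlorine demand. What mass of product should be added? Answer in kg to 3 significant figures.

2.87 kg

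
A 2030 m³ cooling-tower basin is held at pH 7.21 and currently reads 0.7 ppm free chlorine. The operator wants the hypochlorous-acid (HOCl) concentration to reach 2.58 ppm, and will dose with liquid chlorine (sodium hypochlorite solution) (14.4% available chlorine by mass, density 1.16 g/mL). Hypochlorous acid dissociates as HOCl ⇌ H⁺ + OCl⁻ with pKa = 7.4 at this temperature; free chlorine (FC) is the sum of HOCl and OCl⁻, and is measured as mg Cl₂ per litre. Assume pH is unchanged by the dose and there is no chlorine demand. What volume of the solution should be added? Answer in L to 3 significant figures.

Volume: 2030 m³ = 2,030,000 L.
[OCl⁻]/[HOCl] = 10^(pH − pKa) = 10^(7.21 − 7.4) = 0.6457; fraction as HOCl = 1/(1 + 0.6457) = 0.6077.
Free chlorine required for 2.58 ppm HOCl: 2.58 / 0.6077 = 4.246 ppm.
FC to add: 4.246 − 0.7 = 3.546 mg/L as Cl₂.
Cl₂ equivalent: 3.546 mg/L × 2,030,000 L = 7198 g.
Product at 14.4% available Cl: 7198 / 0.144 = 49,990 g.
Volume: 49,990 g ÷ 1.16 g/mL = 43,090 mL.

43.1 L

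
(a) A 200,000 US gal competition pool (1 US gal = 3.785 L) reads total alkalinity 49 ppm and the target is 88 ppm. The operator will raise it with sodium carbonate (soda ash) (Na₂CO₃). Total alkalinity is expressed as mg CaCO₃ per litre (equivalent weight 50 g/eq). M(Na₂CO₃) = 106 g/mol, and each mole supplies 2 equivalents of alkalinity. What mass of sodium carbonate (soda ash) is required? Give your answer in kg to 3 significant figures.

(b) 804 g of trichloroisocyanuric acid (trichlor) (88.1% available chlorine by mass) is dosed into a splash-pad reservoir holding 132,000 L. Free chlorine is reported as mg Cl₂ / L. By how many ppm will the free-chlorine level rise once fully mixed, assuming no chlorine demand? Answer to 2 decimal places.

(a) Volume: 200,000 US gal × 3.785 L/gal = 757,000 L.
(a) Alkalinity to add: (88 − 49) = 39 mg/L as CaCO₃ × 757,000 L = 29,520 g as CaCO₃.
(a) Equivalents: 29,520 g ÷ 50 g/eq = 590.5 eq.
(a) Each mole of Na₂CO₃ supplies 2 eq, so 590.5 / 2 = 295.2 mol.
(a) Mass: 295.2 mol × 106 g/mol = 31,290 g.

(b) Available chlorine delivered: 804 g × 0.881 = 708.3 g as Cl₂.
(b) Concentration rise: 708.3 g / 132,000 L = 5.366 mg/L = 5.37 ppm.

(a) 31.3 kg; (b) 5.37 ppm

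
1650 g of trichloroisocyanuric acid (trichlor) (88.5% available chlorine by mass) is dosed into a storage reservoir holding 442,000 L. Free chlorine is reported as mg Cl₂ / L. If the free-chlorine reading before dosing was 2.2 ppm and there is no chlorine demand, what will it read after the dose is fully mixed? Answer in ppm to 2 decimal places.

Available chlorine delivered: 1650 g × 0.885 = 1460 g as Cl₂.
Concentration rise: 1460 g / 442,000 L = 3.304 mg/L = 3.30 ppm.
Final FC: 2.2 + 3.30 = 5.50 ppm.

5.50 ppm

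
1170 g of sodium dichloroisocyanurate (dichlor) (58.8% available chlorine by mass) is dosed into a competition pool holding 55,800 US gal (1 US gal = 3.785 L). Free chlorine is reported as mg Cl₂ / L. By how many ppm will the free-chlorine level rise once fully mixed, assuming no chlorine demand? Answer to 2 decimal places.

3.26 ppm

Volume: 55,800 US gal × 3.785 L/gal = 211,203 L.
Available chlorine delivered: 1170 g × 0.588 = 688 g as Cl₂.
Concentration rise: 688 g / 211,203 L = 3.257 mg/L = 3.26 ppm.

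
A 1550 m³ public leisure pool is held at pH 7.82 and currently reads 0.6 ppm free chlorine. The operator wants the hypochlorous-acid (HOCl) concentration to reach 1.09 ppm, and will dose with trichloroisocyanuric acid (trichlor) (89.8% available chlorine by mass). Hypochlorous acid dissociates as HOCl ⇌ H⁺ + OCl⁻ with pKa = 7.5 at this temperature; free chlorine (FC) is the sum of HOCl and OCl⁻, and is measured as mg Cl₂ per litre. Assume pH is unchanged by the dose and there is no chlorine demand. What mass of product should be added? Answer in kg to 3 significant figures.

Volume: 1550 m³ = 1,550,000 L.
[OCl⁻]/[HOCl] = 10^(pH − pKa) = 10^(7.82 − 7.5) = 2.089; fraction as HOCl = 1/(1 + 2.089) = 0.3237.
Free chlorine required for 1.09 ppm HOCl: 1.09 / 0.3237 = 3.367 ppm.
FC to add: 3.367 − 0.6 = 2.767 mg/L as Cl₂.
Cl₂ equivalent: 2.767 mg/L × 1,550,000 L = 4289 g.
Product at 89.8% available Cl: 4289 / 0.898 = 4777 g.

4.78 kg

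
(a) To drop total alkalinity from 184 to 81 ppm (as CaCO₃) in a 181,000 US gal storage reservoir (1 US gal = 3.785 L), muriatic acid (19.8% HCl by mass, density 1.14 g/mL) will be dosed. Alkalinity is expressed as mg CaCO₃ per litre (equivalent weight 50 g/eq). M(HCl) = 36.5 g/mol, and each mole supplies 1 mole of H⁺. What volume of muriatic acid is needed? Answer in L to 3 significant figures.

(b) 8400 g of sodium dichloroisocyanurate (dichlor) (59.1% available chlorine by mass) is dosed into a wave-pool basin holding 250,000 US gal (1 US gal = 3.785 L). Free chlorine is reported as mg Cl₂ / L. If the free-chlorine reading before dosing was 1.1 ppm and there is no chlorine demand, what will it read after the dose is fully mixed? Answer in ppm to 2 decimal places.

(a) Volume: 181,000 US gal × 3.785 L/gal = 685,085 L.
(a) Alkalinity to neutralize: (184 − 81) = 103 mg/L as CaCO₃ × 685,085 L = 70,560 g as CaCO₃.
(a) Equivalents of H⁺ required: 70,560 ÷ 50 g/eq = 1411 eq = 1411 mol HCl.
(a) Mass of HCl: 1411 × 36.5 = 51,510 g.
(a) Mass of 19.8% solution: 51,510 / 0.198 = 260,200 g.
(a) Volume: 260,200 g ÷ 1.14 g/mL = 228,200 mL.

(b) Volume: 250,000 US gal × 3.785 L/gal = 946,250 L.
(b) Available chlorine delivered: 8400 g × 0.591 = 4964 g as Cl₂.
(b) Concentration rise: 4964 g / 946,250 L = 5.246 mg/L = 5.25 ppm.
(b) Final FC: 1.1 + 5.25 = 6.35 ppm.

(a) 228 L; (b) 6.35 ppm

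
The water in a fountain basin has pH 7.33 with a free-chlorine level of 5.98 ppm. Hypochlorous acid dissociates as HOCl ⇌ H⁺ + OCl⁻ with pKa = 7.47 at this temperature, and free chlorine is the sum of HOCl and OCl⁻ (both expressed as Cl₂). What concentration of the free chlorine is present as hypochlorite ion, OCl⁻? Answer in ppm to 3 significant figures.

2.51 ppm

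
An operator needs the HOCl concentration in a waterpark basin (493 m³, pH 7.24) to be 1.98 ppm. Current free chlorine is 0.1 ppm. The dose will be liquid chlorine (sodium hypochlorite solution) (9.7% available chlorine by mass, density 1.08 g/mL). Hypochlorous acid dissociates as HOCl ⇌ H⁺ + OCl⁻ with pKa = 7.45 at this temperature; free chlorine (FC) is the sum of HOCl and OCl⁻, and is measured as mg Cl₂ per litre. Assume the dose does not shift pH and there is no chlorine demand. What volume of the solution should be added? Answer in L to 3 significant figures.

Volume: 493 m³ = 493,000 L.
[OCl⁻]/[HOCl] = 10^(pH − pKa) = 10^(7.24 − 7.45) = 0.6166; fraction as HOCl = 1/(1 + 0.6166) = 0.6186.
Free chlorine required for 1.98 ppm HOCl: 1.98 / 0.6186 = 3.201 ppm.
FC to add: 3.201 − 0.1 = 3.101 mg/L as Cl₂.
Cl₂ equivalent: 3.101 mg/L × 493,000 L = 1529 g.
Product at 9.7% available Cl: 1529 / 0.097 = 15,760 g.
Volume: 15,760 g ÷ 1.08 g/mL = 14,590 mL.

14.6 L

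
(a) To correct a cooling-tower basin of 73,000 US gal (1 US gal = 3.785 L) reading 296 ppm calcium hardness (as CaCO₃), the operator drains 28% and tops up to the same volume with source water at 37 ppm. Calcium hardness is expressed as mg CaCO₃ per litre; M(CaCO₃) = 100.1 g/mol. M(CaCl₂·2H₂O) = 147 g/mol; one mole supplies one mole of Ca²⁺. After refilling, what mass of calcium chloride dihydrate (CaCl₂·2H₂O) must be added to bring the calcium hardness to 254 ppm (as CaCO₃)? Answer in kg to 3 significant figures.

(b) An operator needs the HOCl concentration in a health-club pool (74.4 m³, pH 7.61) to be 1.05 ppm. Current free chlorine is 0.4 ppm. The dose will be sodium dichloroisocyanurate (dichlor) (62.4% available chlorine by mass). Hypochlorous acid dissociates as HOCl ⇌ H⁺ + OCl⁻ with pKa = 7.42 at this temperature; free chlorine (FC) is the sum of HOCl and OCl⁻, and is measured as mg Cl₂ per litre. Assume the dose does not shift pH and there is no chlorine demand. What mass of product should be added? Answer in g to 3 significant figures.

(a) Volume: 73,000 US gal × 3.785 L/gal = 276,305 L.
(a) After draining 28% and refilling: 296 × 0.72 + 37 × 0.28 = 223.48 ppm.
(a) Deficit to target: 254 − 223.48 = 30.52 mg/L.
(a) As CaCO₃: 30.52 mg/L × 276,305 L = 8433 g; ÷ 100.1 = 84.24 mol Ca²⁺.
(a) Mass: 84.24 × 147 = 12,380 g.

(b) Volume: 74.4 m³ = 74,400 L.
(b) [OCl⁻]/[HOCl] = 10^(pH − pKa) = 10^(7.61 − 7.42) = 1.549; fraction as HOCl = 1/(1 + 1.549) = 0.3923.
(b) Free chlorine required for 1.05 ppm HOCl: 1.05 / 0.3923 = 2.676 ppm.
(b) FC to add: 2.676 − 0.4 = 2.276 mg/L as Cl₂.
(b) Cl₂ equivalent: 2.276 mg/L × 74,400 L = 169.4 g.
(b) Product at 62.4% available Cl: 169.4 / 0.624 = 271.4 g.

(a) 12.4 kg; (b) 271 g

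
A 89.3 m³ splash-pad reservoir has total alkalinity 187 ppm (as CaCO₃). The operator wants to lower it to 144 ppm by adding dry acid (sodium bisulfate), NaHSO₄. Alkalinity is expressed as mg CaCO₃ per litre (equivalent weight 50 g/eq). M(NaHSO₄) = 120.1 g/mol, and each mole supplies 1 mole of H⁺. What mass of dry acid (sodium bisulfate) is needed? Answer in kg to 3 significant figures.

9.22 kg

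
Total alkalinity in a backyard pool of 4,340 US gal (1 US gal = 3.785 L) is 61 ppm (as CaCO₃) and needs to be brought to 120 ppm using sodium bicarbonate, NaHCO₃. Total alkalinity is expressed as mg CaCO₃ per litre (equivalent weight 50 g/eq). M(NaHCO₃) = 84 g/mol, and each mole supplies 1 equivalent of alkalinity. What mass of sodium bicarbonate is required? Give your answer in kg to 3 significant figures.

1.63 kg

Volume: 4,340 US gal × 3.785 L/gal = 16,427 L.
Alkalinity to add: (120 − 61) = 59 mg/L as CaCO₃ × 16,427 L = 969.2 g as CaCO₃.
Equivalents: 969.2 g ÷ 50 g/eq = 19.38 eq.
NaHCO₃ supplies 1 eq per mole → 19.38 mol.
Mass: 19.38 mol × 84 g/mol = 1628 g.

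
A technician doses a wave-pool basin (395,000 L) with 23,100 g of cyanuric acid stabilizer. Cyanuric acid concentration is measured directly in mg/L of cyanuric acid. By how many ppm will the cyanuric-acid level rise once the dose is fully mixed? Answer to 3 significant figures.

58.5 ppm

Rise: 23,100 g / 395,000 L × 1000 = 58.48 mg/L.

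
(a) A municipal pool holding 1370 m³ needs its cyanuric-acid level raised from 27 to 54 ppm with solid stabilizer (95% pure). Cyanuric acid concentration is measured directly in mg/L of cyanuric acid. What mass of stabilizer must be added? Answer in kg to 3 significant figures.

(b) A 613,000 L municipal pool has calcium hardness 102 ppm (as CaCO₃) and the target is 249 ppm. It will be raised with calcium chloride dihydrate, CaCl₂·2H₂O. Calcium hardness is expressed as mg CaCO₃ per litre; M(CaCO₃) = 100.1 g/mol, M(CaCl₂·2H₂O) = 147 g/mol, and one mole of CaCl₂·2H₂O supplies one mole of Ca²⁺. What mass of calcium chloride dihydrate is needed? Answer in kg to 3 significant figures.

(a) 38.9 kg; (b) 132 kg

(a) Volume: 1370 m³ = 1,370,000 L.
(a) CYA to add: (54 − 27) = 27 mg/L × 1,370,000 L = 36,990 g cyanuric acid.
(a) At 95% purity: 36,990 / 0.95 = 38,940 g product.

(b) Hardness to add: (249 − 102) = 147 mg/L as CaCO₃ × 613,000 L = 90,110 g as CaCO₃.
(b) Moles of Ca²⁺ (1 mol Ca²⁺ ≡ 1 mol CaCO₃): 90,110 / 100.1 g/mol = 900.2 mol.
(b) Mass of CaCl₂·2H₂O: 900.2 × 147 = 132,300 g.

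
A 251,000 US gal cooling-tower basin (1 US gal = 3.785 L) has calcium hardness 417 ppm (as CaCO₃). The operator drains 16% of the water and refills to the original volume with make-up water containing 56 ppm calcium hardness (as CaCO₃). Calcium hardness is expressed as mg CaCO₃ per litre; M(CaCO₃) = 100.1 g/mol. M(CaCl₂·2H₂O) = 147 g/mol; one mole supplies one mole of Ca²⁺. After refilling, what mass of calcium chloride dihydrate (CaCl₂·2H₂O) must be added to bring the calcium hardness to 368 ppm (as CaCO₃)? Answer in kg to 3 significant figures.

Volume: 251,000 US gal × 3.785 L/gal = 950,035 L.
After draining 16% and refilling: 417 × 0.84 + 56 × 0.16 = 359.24 ppm.
Deficit to target: 368 − 359.24 = 8.76 mg/L.
As CaCO₃: 8.76 mg/L × 950,035 L = 8322 g; ÷ 100.1 = 83.14 mol Ca²⁺.
Mass: 83.14 × 147 = 12,220 g.

12.2 kg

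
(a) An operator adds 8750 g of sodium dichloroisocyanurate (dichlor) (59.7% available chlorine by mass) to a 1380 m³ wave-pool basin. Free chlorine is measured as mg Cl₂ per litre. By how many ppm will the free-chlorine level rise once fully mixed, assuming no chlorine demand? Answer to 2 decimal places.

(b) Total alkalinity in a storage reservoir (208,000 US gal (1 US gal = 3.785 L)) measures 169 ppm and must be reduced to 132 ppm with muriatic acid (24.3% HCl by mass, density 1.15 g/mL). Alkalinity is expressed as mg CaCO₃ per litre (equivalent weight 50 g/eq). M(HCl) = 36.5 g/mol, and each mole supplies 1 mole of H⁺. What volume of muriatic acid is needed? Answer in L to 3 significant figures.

(a) 3.79 ppm; (b) 76.1 L

(a) Volume: 1380 m³ = 1,380,000 L.
(a) Available chlorine delivered: 8750 g × 0.597 = 5224 g as Cl₂.
(a) Concentration rise: 5224 g / 1,380,000 L = 3.785 mg/L = 3.79 ppm.

(b) Volume: 208,000 US gal × 3.785 L/gal = 787,280 L.
(b) Alkalinity to neutralize: (169 − 132) = 37 mg/L as CaCO₃ × 787,280 L = 29,130 g as CaCO₃.
(b) Equivalents of H⁺ required: 29,130 ÷ 50 g/eq = 582.6 eq = 582.6 mol HCl.
(b) Mass of HCl: 582.6 × 36.5 = 21,260 g.
(b) Mass of 24.3% solution: 21,260 / 0.243 = 87,510 g.
(b) Volume: 87,510 g ÷ 1.15 g/mL = 76,090 mL.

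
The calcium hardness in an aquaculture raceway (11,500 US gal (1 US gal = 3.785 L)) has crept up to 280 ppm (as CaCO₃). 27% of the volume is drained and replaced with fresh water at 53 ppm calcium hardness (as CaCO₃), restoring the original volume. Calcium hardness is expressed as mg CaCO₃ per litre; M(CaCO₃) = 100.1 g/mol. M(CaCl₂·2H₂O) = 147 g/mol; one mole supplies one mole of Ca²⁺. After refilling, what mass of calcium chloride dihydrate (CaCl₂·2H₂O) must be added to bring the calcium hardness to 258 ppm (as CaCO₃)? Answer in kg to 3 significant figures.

Volume: 11,500 US gal × 3.785 L/gal = 43,528 L.
After draining 27% and refilling: 280 × 0.73 + 53 × 0.27 = 218.71 ppm.
Deficit to target: 258 − 218.71 = 39.29 mg/L.
As CaCO₃: 39.29 mg/L × 43,528 L = 1710 g; ÷ 100.1 = 17.08 mol Ca²⁺.
Mass: 17.08 × 147 = 2511 g.

2.51 kg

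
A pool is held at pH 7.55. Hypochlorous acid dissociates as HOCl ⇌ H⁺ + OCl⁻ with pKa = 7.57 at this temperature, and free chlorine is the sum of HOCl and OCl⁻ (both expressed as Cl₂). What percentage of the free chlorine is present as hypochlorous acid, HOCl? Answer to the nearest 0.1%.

51.2%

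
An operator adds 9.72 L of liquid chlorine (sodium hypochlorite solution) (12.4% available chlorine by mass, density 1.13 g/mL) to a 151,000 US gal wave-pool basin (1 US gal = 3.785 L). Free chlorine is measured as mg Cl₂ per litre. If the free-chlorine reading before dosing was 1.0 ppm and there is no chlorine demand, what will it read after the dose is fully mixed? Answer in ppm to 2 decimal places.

3.38 ppm

Volume: 151,000 US gal × 3.785 L/gal = 571,535 L.
Mass of solution: 9.72 L × 1000 mL/L × 1.13 g/mL = 10,980 g.
Available chlorine delivered: 10,980 g × 0.124 = 1362 g as Cl₂.
Concentration rise: 1362 g / 571,535 L = 2.383 mg/L = 2.38 ppm.
Final FC: 1.0 + 2.38 = 3.38 ppm.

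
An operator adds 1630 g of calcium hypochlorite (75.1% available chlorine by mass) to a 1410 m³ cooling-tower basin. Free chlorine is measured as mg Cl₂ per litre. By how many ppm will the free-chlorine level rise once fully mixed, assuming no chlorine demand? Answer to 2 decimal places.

0.87 ppm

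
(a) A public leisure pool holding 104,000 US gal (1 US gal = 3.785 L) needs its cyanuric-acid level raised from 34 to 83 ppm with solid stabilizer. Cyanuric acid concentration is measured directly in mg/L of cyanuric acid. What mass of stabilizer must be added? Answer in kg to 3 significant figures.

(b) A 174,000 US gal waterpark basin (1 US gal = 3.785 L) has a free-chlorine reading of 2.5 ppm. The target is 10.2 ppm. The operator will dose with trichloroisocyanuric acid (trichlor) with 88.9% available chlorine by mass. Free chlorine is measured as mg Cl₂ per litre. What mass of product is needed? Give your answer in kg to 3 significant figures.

(a) Volume: 104,000 US gal × 3.785 L/gal = 393,640 L.
(a) CYA to add: (83 − 34) = 49 mg/L × 393,640 L = 19,290 g cyanuric acid.

(b) Volume: 174,000 US gal × 3.785 L/gal = 658,590 L.
(b) Chlorine deficit: 10.2 − 2.5 = 7.7 ppm = 7.7 mg/L as Cl₂.
(b) Cl₂ equivalent needed: 7.7 mg/L × 658,590 L = 5,071,000 mg = 5071 g.
(b) Product at 88.9% available chlorine: 5071 / 0.889 = 5704 g.

(a) 19.3 kg; (b) 5.70 kg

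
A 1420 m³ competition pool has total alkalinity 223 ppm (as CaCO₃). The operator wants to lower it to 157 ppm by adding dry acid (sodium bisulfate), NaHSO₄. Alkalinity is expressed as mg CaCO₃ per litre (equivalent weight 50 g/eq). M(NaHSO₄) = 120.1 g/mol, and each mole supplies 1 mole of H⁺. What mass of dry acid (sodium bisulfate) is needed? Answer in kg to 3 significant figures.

Volume: 1420 m³ = 1,420,000 L.
Alkalinity to neutralize: (223 − 157) = 66 mg/L as CaCO₃ × 1,420,000 L = 93,720 g as CaCO₃.
Equivalents of H⁺ required: 93,720 ÷ 50 g/eq = 1874 eq = 1874 mol NaHSO₄.
Mass of NaHSO₄: 1874 × 120.1 = 225,100 g.

225 kg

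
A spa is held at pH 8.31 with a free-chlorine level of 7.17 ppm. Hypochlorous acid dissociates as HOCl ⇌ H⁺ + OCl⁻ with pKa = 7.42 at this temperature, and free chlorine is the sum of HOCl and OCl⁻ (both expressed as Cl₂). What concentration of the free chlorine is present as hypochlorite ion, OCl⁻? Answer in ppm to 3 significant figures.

6.35 ppm

[OCl⁻]/[HOCl] = 10^(pH − pKa) = 10^(8.31 − 7.42) = 10^0.89 = 7.762.
Fraction as HOCl = 1 / (1 + 7.762) = 0.1141.
OCl⁻ = (1 − 0.1141) × 7.17 ppm = 6.352 ppm.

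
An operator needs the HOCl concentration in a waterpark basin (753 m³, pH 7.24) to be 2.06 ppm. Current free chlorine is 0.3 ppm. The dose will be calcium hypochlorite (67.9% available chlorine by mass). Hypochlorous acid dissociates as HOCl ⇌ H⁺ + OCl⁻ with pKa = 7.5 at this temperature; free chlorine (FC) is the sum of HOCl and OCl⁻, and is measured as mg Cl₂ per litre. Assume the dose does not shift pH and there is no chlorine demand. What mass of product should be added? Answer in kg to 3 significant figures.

Volume: 753 m³ = 753,000 L.
[OCl⁻]/[HOCl] = 10^(pH − pKa) = 10^(7.24 − 7.5) = 0.5495; fraction as HOCl = 1/(1 + 0.5495) = 0.6454.
Free chlorine required for 2.06 ppm HOCl: 2.06 / 0.6454 = 3.192 ppm.
FC to add: 3.192 − 0.3 = 2.892 mg/L as Cl₂.
Cl₂ equivalent: 2.892 mg/L × 753,000 L = 2178 g.
Product at 67.9% available Cl: 2178 / 0.679 = 3207 g.

3.21 kg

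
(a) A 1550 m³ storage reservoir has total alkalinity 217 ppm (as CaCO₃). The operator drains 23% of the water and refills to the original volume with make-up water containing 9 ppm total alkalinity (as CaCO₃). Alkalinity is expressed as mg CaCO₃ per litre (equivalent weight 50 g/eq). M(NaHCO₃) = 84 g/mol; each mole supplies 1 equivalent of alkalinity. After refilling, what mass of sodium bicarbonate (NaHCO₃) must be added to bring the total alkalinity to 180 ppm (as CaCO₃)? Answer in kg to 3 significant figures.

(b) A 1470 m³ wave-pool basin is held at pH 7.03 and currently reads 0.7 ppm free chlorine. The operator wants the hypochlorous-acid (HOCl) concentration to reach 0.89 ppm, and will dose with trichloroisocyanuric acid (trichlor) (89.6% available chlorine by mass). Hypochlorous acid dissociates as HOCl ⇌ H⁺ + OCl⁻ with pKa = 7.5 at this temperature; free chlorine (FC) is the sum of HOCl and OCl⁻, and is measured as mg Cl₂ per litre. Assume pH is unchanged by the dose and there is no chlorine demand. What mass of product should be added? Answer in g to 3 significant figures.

(a) 28.2 kg; (b) 806 g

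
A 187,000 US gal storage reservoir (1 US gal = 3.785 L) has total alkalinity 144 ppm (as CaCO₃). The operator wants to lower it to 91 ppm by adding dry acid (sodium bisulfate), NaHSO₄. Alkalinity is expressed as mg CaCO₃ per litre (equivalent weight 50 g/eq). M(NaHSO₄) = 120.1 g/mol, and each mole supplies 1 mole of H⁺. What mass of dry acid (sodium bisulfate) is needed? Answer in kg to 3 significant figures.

Volume: 187,000 US gal × 3.785 L/gal = 707,795 L.
Alkalinity to neutralize: (144 − 91) = 53 mg/L as CaCO₃ × 707,795 L = 37,510 g as CaCO₃.
Equivalents of H⁺ required: 37,510 ÷ 50 g/eq = 750.3 eq = 750.3 mol NaHSO₄.
Mass of NaHSO₄: 750.3 × 120.1 = 90,110 g.

90.1 kg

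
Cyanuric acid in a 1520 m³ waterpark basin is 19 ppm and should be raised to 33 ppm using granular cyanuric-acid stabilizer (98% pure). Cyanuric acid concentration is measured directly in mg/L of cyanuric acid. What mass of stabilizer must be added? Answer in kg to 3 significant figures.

21.7 kg

Volume: 1520 m³ = 1,520,000 L.
CYA to add: (33 − 19) = 14 mg/L × 1,520,000 L = 21,280 g cyanuric acid.
At 98% purity: 21,280 / 0.98 = 21,710 g product.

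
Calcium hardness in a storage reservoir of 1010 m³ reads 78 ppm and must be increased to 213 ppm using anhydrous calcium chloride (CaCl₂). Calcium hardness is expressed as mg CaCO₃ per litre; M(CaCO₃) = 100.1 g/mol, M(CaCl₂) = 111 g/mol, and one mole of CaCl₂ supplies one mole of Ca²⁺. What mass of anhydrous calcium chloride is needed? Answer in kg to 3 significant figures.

Volume: 1010 m³ = 1,010,000 L.
Hardness to add: (213 − 78) = 135 mg/L as CaCO₃ × 1,010,000 L = 136,400 g as CaCO₃.
Moles of Ca²⁺ (1 mol Ca²⁺ ≡ 1 mol CaCO₃): 136,400 / 100.1 g/mol = 1362 mol.
Mass of CaCl₂: 1362 × 111 = 151,200 g.

151 kg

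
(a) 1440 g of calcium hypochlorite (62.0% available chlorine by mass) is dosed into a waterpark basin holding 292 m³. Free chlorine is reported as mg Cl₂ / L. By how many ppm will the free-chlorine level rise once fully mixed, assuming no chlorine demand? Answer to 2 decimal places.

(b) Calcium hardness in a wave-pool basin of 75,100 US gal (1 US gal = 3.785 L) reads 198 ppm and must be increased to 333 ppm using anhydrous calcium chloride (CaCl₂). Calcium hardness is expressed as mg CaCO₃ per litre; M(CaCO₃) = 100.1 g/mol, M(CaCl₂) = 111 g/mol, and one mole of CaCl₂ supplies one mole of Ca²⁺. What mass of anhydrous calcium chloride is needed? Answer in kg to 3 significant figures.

(a) Volume: 292 m³ = 292,000 L.
(a) Available chlorine delivered: 1440 g × 0.62 = 892.8 g as Cl₂.
(a) Concentration rise: 892.8 g / 292,000 L = 3.058 mg/L = 3.06 ppm.

(b) Volume: 75,100 US gal × 3.785 L/gal = 284,254 L.
(b) Hardness to add: (333 − 198) = 135 mg/L as CaCO₃ × 284,254 L = 38,370 g as CaCO₃.
(b) Moles of Ca²⁺ (1 mol Ca²⁺ ≡ 1 mol CaCO₃): 38,370 / 100.1 g/mol = 383.4 mol.
(b) Mass of CaCl₂: 383.4 × 111 = 42,550 g.

(a) 3.06 ppm; (b) 42.6 kg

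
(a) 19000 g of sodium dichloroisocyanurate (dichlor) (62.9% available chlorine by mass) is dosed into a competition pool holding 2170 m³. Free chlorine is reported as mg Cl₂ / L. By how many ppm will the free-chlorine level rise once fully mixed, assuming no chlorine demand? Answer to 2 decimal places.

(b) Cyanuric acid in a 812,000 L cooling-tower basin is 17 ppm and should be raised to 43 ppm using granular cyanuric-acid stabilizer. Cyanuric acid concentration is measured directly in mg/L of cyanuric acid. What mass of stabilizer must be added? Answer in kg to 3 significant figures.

(a) 5.51 ppm; (b) 21.1 kg

(a) Volume: 2170 m³ = 2,170,000 L.
(a) Available chlorine delivered: 19,000 g × 0.629 = 11,950 g as Cl₂.
(a) Concentration rise: 11,950 g / 2,170,000 L = 5.507 mg/L = 5.51 ppm.

(b) CYA to add: (43 − 17) = 26 mg/L × 812,000 L = 21,110 g cyanuric acid.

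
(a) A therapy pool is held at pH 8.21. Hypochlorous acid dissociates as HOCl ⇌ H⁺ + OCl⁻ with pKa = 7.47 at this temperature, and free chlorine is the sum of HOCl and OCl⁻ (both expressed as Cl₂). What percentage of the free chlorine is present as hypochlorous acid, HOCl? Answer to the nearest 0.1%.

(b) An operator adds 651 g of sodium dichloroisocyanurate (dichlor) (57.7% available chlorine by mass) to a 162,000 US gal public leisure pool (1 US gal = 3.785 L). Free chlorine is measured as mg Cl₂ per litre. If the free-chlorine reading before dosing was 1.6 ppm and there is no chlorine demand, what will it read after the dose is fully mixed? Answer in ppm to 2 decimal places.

(a) 15.4%; (b) 2.21 ppm

(a) [OCl⁻]/[HOCl] = 10^(pH − pKa) = 10^(8.21 − 7.47) = 10^0.74 = 5.495.
(a) Fraction as HOCl = 1 / (1 + 5.495) = 0.154.

(b) Volume: 162,000 US gal × 3.785 L/gal = 613,170 L.
(b) Available chlorine delivered: 651 g × 0.577 = 375.6 g as Cl₂.
(b) Concentration rise: 375.6 g / 613,170 L = 0.6126 mg/L = 0.61 ppm.
(b) Final FC: 1.6 + 0.61 = 2.21 ppm.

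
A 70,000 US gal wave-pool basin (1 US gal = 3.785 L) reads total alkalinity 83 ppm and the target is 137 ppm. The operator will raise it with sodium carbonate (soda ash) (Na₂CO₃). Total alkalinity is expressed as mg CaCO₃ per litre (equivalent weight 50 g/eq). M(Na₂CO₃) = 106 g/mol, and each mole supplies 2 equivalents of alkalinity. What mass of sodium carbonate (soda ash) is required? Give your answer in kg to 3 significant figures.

Volume: 70,000 US gal × 3.785 L/gal = 264,950 L.
Alkalinity to add: (137 − 83) = 54 mg/L as CaCO₃ × 264,950 L = 14,310 g as CaCO₃.
Equivalents: 14,310 g ÷ 50 g/eq = 286.1 eq.
Each mole of Na₂CO₃ supplies 2 eq, so 286.1 / 2 = 143.1 mol.
Mass: 143.1 mol × 106 g/mol = 15,170 g.

15.2 kg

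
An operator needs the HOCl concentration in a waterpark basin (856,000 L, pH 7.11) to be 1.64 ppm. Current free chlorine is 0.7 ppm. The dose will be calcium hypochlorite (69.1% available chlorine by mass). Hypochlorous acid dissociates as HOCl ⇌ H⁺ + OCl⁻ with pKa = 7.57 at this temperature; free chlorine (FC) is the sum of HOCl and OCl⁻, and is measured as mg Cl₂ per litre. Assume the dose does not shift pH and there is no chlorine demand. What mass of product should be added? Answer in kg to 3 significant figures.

1.87 kg

[OCl⁻]/[HOCl] = 10^(pH − pKa) = 10^(7.11 − 7.57) = 0.3467; fraction as HOCl = 1/(1 + 0.3467) = 0.7425.
Free chlorine required for 1.64 ppm HOCl: 1.64 / 0.7425 = 2.209 ppm.
FC to add: 2.209 − 0.7 = 1.509 mg/L as Cl₂.
Cl₂ equivalent: 1.509 mg/L × 856,000 L = 1291 g.
Product at 69.1% available Cl: 1291 / 0.691 = 1869 g.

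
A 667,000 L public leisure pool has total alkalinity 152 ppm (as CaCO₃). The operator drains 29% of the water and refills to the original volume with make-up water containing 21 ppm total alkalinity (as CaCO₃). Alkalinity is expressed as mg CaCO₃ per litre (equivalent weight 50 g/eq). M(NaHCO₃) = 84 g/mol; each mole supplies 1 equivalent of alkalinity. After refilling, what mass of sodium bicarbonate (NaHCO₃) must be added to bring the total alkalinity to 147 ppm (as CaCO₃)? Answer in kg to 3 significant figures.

After draining 29% and refilling: 152 × 0.71 + 21 × 0.29 = 114.01 ppm.
Deficit to target: 147 − 114.01 = 32.99 mg/L.
As CaCO₃: 32.99 mg/L × 667,000 L = 22,000 g; ÷ 50 g/eq ÷ 1 = 440.1 mol NaHCO₃.
Mass: 440.1 × 84 = 36,970 g.

37.0 kg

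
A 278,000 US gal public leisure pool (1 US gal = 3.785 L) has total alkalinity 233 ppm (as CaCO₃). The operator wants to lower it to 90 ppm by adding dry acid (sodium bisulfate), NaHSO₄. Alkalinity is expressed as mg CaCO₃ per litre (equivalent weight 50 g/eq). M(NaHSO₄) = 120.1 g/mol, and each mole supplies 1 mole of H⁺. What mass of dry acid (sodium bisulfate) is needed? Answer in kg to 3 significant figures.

361 kg

Volume: 278,000 US gal × 3.785 L/gal = 1,052,230 L.
Alkalinity to neutralize: (233 − 90) = 143 mg/L as CaCO₃ × 1,052,230 L = 150,500 g as CaCO₃.
Equivalents of H⁺ required: 150,500 ÷ 50 g/eq = 3009 eq = 3009 mol NaHSO₄.
Mass of NaHSO₄: 3009 × 120.1 = 361,400 g.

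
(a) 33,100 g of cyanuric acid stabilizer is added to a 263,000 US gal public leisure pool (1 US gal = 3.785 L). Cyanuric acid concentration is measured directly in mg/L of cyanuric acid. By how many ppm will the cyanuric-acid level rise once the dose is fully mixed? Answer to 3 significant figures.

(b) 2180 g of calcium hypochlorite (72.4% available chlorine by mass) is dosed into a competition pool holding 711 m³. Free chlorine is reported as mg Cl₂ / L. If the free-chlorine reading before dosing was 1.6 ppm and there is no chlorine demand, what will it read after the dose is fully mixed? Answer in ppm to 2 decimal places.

(a) 33.3 ppm; (b) 3.82 ppm

(a) Volume: 263,000 US gal × 3.785 L/gal = 995,455 L.
(a) Rise: 33,100 g / 995,455 L × 1000 = 33.25 mg/L.

(b) Volume: 711 m³ = 711,000 L.
(b) Available chlorine delivered: 2180 g × 0.724 = 1578 g as Cl₂.
(b) Concentration rise: 1578 g / 711,000 L = 2.22 mg/L = 2.22 ppm.
(b) Final FC: 1.6 + 2.22 = 3.82 ppm.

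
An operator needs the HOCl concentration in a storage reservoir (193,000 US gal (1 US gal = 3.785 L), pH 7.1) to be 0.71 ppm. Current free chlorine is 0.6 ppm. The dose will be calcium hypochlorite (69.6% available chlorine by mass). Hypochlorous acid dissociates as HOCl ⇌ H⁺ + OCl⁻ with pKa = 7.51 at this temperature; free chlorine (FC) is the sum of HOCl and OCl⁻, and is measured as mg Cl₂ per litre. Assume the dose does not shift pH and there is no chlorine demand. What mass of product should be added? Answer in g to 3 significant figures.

405 g

Volume: 193,000 US gal × 3.785 L/gal = 730,505 L.
[OCl⁻]/[HOCl] = 10^(pH − pKa) = 10^(7.1 − 7.51) = 0.389; fraction as HOCl = 1/(1 + 0.389) = 0.7199.
Free chlorine required for 0.71 ppm HOCl: 0.71 / 0.7199 = 0.9862 ppm.
FC to add: 0.9862 − 0.6 = 0.3862 mg/L as Cl₂.
Cl₂ equivalent: 0.3862 mg/L × 730,505 L = 282.1 g.
Product at 69.6% available Cl: 282.1 / 0.696 = 405.4 g.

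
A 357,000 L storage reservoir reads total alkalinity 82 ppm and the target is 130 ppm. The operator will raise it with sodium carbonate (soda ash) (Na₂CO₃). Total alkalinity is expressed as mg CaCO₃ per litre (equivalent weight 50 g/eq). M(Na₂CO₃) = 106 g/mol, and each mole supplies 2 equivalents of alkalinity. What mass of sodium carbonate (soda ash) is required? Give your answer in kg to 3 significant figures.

Alkalinity to add: (130 − 82) = 48 mg/L as CaCO₃ × 357,000 L = 17,140 g as CaCO₃.
Equivalents: 17,140 g ÷ 50 g/eq = 342.7 eq.
Each mole of Na₂CO₃ supplies 2 eq, so 342.7 / 2 = 171.4 mol.
Mass: 171.4 mol × 106 g/mol = 18,160 g.

18.2 kg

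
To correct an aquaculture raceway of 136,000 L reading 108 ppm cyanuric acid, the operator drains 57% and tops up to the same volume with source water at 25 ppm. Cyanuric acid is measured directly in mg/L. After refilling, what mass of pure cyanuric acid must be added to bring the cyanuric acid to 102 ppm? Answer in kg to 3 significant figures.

5.62 kg

After draining 57% and refilling: 108 × 0.43 + 25 × 0.57 = 60.69 ppm.
Deficit to target: 102 − 60.69 = 41.31 mg/L.
Mass: 41.31 mg/L × 136,000 L = 5618 g cyanuric acid.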